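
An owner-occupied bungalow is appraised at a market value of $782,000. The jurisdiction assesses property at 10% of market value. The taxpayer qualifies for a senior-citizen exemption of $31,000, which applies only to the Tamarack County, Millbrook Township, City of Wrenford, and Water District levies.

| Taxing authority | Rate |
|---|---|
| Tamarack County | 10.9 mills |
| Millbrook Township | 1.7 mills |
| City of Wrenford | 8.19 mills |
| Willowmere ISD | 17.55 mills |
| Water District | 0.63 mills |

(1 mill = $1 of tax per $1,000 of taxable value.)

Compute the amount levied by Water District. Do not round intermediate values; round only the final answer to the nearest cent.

$29.74

Assessed value = $782,000 × 0.1 = $78,200
Water District taxable value = $78,200 − $31,000 = $47,200
Water District levy = $47,200 × 0.00063 = $29.736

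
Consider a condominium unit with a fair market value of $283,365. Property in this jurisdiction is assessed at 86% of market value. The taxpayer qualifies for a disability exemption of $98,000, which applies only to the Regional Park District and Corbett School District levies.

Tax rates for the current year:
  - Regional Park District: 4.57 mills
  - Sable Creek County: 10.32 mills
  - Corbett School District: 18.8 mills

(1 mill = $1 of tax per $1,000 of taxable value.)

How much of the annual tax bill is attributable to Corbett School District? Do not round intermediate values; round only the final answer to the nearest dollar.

$2,739

Assessed value = $283,365 × 0.86 = $243,693.9
Corbett School District taxable value = $243,693.9 − $98,000 = $145,693.9
Corbett School District levy = $145,693.9 × 0.0188 = $2,739.04532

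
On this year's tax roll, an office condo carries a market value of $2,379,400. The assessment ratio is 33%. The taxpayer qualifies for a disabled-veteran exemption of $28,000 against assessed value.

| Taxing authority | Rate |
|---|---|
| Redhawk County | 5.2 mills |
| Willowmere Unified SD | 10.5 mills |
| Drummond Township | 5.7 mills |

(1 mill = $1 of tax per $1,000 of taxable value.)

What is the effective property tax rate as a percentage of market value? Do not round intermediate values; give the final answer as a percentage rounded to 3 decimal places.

Assessed value = $2,379,400 × 0.33 = $785,202
Taxable value = $785,202 − $28,000 = $757,202
Redhawk County: $757,202 × 0.0052 = $3,937.4504
Willowmere Unified SD: $757,202 × 0.0105 = $7,950.621
Drummond Township: $757,202 × 0.0057 = $4,316.0514
Total tax = $16,204.1228
Effective rate = $16,204.1228 ÷ $2,379,400 = 0.681% of market value

0.681%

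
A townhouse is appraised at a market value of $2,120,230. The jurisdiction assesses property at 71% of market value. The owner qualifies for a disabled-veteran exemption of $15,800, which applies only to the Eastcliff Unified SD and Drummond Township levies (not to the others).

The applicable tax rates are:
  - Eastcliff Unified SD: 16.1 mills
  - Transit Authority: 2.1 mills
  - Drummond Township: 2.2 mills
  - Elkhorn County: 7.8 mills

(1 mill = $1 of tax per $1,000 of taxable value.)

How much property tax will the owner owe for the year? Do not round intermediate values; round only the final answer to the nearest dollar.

$42,162

Assessed value = $2,120,230 × 0.71 = $1,505,363.3
Eastcliff Unified SD: ($1,505,363.3 − $15,800) × 0.0161 = $1,489,563.3 × 0.0161 = $23,981.96913
Transit Authority: $1,505,363.3 × 0.0021 = $3,161.26293
Drummond Township: ($1,505,363.3 − $15,800) × 0.0022 = $1,489,563.3 × 0.0022 = $3,277.03926
Elkhorn County: $1,505,363.3 × 0.0078 = $11,741.83374
Total = $42,162.10506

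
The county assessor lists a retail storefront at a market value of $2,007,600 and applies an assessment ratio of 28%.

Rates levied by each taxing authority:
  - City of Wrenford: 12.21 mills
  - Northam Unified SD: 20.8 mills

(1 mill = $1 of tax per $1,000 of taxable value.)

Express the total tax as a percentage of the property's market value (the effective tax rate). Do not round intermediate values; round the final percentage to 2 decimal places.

0.92%

Assessed value = $2,007,600 × 0.28 = $562,128
City of Wrenford: $562,128 × 0.01221 = $6,863.58288
Northam Unified SD: $562,128 × 0.0208 = $11,692.2624
Total tax = $18,555.84528
Effective rate = $18,555.84528 ÷ $2,007,600 = 0.92% of market value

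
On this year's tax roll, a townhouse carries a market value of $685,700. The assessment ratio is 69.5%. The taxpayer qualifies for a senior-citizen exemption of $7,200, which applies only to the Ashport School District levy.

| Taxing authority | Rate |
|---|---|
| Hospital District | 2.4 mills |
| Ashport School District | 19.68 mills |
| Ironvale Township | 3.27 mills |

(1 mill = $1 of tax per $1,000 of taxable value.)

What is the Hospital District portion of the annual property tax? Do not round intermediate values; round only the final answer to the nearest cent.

$1,143.75

Assessed value = $685,700 × 0.695 = $476,561.5
Hospital District taxable value = $476,561.5 (exemption does not apply)
Hospital District levy = $476,561.5 × 0.0024 = $1,143.7476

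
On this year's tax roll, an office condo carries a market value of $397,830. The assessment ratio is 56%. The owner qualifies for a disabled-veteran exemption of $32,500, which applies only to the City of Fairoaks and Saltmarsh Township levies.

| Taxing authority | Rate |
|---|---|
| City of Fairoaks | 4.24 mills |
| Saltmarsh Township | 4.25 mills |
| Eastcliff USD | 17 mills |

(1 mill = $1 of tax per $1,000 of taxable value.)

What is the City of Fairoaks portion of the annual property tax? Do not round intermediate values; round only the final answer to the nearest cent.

$806.81

Assessed value = $397,830 × 0.56 = $222,784.8
City of Fairoaks taxable value = $222,784.8 − $32,500 = $190,284.8
City of Fairoaks levy = $190,284.8 × 0.00424 = $806.807552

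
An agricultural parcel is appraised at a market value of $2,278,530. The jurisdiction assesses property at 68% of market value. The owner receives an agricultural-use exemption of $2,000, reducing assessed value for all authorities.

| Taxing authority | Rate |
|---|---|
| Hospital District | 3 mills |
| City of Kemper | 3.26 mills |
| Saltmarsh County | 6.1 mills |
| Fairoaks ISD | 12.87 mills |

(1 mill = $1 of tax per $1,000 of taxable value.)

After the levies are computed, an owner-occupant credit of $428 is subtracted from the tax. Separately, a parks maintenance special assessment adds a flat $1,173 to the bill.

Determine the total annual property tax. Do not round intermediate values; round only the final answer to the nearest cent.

$39,785.91

Assessed value = $2,278,530 × 0.68 = $1,549,400.4
Taxable value = $1,549,400.4 − $2,000 = $1,547,400.4
Hospital District: $1,547,400.4 × 0.003 = $4,642.2012
City of Kemper: $1,547,400.4 × 0.00326 = $5,044.525304
Saltmarsh County: $1,547,400.4 × 0.0061 = $9,439.14244
Fairoaks ISD: $1,547,400.4 × 0.01287 = $19,915.043148
Levies subtotal = $39,040.912092
After credit = $39,040.912092 − $428 = $38,612.912092
Total = $38,612.912092 + $1,173 = $39,785.912092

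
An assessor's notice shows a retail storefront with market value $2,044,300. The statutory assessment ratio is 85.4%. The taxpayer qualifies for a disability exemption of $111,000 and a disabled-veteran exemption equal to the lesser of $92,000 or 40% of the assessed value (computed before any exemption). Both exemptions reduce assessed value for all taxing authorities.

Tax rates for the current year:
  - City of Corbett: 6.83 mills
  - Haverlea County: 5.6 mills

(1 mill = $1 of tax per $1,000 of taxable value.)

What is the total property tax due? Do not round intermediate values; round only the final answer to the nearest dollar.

Assessed value = $2,044,300 × 0.854 = $1,745,832.2
Disabled-veteran exemption = min($92,000, 40% × $1,745,832.2) = min($92,000, $698,332.88) = $92,000 (dollar cap binds)
Taxable value = $1,745,832.2 − $111,000 − $92,000 = $1,542,832.2
City of Corbett: $1,542,832.2 × 0.00683 = $10,537.543926
Haverlea County: $1,542,832.2 × 0.0056 = $8,639.86032
Total = $19,177.404246

$19,177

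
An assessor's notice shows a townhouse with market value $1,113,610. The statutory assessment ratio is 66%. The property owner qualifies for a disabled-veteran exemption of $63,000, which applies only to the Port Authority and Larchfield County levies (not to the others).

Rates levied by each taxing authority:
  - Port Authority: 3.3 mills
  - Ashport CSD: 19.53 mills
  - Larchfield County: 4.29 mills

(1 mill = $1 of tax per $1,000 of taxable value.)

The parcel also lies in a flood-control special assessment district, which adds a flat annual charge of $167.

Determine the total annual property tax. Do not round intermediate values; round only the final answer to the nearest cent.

Assessed value = $1,113,610 × 0.66 = $734,982.6
Port Authority: ($734,982.6 − $63,000) × 0.0033 = $671,982.6 × 0.0033 = $2,217.54258
Ashport CSD: $734,982.6 × 0.01953 = $14,354.210178
Larchfield County: ($734,982.6 − $63,000) × 0.00429 = $671,982.6 × 0.00429 = $2,882.805354
Levies subtotal = $19,454.558112
Total = $19,454.558112 + $167 = $19,621.558112

$19,621.56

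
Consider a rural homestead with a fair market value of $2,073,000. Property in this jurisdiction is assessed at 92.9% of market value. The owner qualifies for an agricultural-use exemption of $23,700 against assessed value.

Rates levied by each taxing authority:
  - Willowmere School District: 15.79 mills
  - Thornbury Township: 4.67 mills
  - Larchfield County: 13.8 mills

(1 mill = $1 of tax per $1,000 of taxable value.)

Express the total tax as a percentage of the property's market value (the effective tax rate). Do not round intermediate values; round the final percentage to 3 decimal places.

Assessed value = $2,073,000 × 0.929 = $1,925,817
Taxable value = $1,925,817 − $23,700 = $1,902,117
Willowmere School District: $1,902,117 × 0.01579 = $30,034.42743
Thornbury Township: $1,902,117 × 0.00467 = $8,882.88639
Larchfield County: $1,902,117 × 0.0138 = $26,249.2146
Total tax = $65,166.52842
Effective rate = $65,166.52842 ÷ $2,073,000 = 3.144% of market value

3.144%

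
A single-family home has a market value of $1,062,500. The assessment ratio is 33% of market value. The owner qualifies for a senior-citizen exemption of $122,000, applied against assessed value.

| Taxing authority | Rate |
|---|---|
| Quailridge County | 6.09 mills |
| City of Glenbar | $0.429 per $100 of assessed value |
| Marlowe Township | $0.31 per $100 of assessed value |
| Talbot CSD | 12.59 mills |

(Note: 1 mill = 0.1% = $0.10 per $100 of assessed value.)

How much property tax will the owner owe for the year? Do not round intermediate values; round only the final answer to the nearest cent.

$5,960.25

Assessed value = $1,062,500 × 0.33 = $350,625
Taxable value = $350,625 − $122,000 = $228,625
Quailridge County: $228,625 × 0.00609 = $1,392.32625
City of Glenbar: $228,625 × 0.00429 = $980.80125
Marlowe Township: $228,625 × 0.0031 = $708.7375
Talbot CSD: $228,625 × 0.01259 = $2,878.38875
Total = $5,960.25375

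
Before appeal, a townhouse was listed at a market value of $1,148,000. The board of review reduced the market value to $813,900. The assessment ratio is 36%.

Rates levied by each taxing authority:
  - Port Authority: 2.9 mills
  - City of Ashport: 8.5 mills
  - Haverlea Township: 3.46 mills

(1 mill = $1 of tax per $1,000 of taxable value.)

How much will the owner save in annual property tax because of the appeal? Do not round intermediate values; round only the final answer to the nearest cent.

Old assessed value = $1,148,000 × 0.36 = $413,280
New assessed value = $813,900 × 0.36 = $293,004
Combined rate = 0.0029 + 0.0085 + 0.00346 = 0.01486
Old tax = $413,280 × 0.01486 = $6,141.3408
New tax = $293,004 × 0.01486 = $4,354.03944
Reduction = $6,141.3408 − $4,354.03944 = $1,787.30136

$1,787.30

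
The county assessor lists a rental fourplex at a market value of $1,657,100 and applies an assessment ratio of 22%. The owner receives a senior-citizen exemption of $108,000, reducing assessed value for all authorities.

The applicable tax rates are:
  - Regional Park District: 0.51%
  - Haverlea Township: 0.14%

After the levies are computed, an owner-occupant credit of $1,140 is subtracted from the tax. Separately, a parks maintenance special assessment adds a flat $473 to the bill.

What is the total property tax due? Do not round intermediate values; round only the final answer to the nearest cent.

$1,000.65

Assessed value = $1,657,100 × 0.22 = $364,562
Taxable value = $364,562 − $108,000 = $256,562
Regional Park District: $256,562 × 0.0051 = $1,308.4662
Haverlea Township: $256,562 × 0.0014 = $359.1868
Levies subtotal = $1,667.653
After credit = $1,667.653 − $1,140 = $527.653
Total = $527.653 + $473 = $1,000.653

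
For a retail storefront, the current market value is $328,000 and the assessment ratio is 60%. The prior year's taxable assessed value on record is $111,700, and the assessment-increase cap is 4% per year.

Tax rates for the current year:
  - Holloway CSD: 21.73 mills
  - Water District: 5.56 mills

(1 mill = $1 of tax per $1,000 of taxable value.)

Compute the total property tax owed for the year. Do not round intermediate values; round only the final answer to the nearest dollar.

$3,170

Uncapped assessed value = $328,000 × 0.6 = $196,800
Cap limit = $111,700 × 1.04 = $116,168
Taxable assessed value = min($196,800, $116,168) = $116,168 (cap binds)
Holloway CSD: $116,168 × 0.02173 = $2,524.33064
Water District: $116,168 × 0.00556 = $645.89408
Total = $3,170.22472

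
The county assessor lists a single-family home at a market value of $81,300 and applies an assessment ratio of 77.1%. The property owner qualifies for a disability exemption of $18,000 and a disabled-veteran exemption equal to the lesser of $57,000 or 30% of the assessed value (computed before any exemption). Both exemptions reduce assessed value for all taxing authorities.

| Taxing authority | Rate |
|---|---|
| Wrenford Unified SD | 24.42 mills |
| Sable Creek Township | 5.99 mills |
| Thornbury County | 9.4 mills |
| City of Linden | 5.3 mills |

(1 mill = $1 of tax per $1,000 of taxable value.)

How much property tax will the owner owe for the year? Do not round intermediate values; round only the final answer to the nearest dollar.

$1,167

Assessed value = $81,300 × 0.771 = $62,682.3
Disabled-veteran exemption = min($57,000, 30% × $62,682.3) = min($57,000, $18,804.69) = $18,804.69 (percentage binds)
Taxable value = $62,682.3 − $18,000 − $18,804.69 = $25,877.61
Wrenford Unified SD: $25,877.61 × 0.02442 = $631.9312362
Sable Creek Township: $25,877.61 × 0.00599 = $155.0068839
Thornbury County: $25,877.61 × 0.0094 = $243.249534
City of Linden: $25,877.61 × 0.0053 = $137.151333
Total = $1,167.3389871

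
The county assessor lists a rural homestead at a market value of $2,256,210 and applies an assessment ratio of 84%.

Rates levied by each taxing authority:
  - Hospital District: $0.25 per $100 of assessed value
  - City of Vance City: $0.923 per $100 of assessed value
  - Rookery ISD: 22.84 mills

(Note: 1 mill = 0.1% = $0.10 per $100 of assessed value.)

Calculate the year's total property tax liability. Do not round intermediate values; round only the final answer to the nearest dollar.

Assessed value = $2,256,210 × 0.84 = $1,895,216.4
Hospital District: $1,895,216.4 × 0.0025 = $4,738.041
City of Vance City: $1,895,216.4 × 0.00923 = $17,492.847372
Rookery ISD: $1,895,216.4 × 0.02284 = $43,286.742576
Total = $65,517.630948

$65,518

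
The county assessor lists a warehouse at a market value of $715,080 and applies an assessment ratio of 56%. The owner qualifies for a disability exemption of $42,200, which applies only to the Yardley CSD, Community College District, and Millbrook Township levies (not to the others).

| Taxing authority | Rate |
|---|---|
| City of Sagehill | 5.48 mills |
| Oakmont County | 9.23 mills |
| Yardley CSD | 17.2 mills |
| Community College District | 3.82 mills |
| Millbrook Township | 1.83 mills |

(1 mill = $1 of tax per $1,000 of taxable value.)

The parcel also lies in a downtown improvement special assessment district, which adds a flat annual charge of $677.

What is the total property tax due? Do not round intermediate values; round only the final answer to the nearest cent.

Assessed value = $715,080 × 0.56 = $400,444.8
City of Sagehill: $400,444.8 × 0.00548 = $2,194.437504
Oakmont County: $400,444.8 × 0.00923 = $3,696.105504
Yardley CSD: ($400,444.8 − $42,200) × 0.0172 = $358,244.8 × 0.0172 = $6,161.81056
Community College District: ($400,444.8 − $42,200) × 0.00382 = $358,244.8 × 0.00382 = $1,368.495136
Millbrook Township: ($400,444.8 − $42,200) × 0.00183 = $358,244.8 × 0.00183 = $655.587984
Levies subtotal = $14,076.436688
Total = $14,076.436688 + $677 = $14,753.436688

$14,753.44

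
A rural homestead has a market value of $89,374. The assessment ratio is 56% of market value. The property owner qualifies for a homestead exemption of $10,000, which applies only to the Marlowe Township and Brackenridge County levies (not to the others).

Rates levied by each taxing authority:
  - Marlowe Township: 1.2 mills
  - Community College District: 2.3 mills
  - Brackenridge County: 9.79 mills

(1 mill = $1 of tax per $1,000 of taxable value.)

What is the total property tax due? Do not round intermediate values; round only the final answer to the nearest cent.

$555.26

Assessed value = $89,374 × 0.56 = $50,049.44
Marlowe Township: ($50,049.44 − $10,000) × 0.0012 = $40,049.44 × 0.0012 = $48.059328
Community College District: $50,049.44 × 0.0023 = $115.113712
Brackenridge County: ($50,049.44 − $10,000) × 0.00979 = $40,049.44 × 0.00979 = $392.0840176
Total = $555.2570576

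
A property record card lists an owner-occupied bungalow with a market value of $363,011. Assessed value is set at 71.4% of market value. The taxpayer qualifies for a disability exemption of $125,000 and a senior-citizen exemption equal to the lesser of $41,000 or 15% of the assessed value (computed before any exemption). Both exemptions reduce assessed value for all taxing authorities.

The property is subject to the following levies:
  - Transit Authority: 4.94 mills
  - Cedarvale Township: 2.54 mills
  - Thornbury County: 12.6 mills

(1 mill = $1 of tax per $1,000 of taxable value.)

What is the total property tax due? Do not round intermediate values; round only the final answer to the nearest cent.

$1,913.85

Assessed value = $363,011 × 0.714 = $259,189.854
Senior-citizen exemption = min($41,000, 15% × $259,189.854) = min($41,000, $38,878.4781) = $38,878.4781 (percentage binds)
Taxable value = $259,189.854 − $125,000 − $38,878.4781 = $95,311.3759
Transit Authority: $95,311.3759 × 0.00494 = $470.838196946
Cedarvale Township: $95,311.3759 × 0.00254 = $242.090894786
Thornbury County: $95,311.3759 × 0.0126 = $1,200.92333634
Total = $1,913.852428072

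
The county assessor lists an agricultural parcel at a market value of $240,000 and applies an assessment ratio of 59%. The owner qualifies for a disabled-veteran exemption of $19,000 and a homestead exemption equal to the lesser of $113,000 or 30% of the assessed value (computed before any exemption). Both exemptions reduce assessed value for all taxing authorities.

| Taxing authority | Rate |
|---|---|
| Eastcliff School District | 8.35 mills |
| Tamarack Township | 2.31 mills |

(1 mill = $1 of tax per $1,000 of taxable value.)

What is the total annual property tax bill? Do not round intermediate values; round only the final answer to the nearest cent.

$854.08

Assessed value = $240,000 × 0.59 = $141,600
Homestead exemption = min($113,000, 30% × $141,600) = min($113,000, $42,480) = $42,480 (percentage binds)
Taxable value = $141,600 − $19,000 − $42,480 = $80,120
Eastcliff School District: $80,120 × 0.00835 = $669.002
Tamarack Township: $80,120 × 0.00231 = $185.0772
Total = $854.0792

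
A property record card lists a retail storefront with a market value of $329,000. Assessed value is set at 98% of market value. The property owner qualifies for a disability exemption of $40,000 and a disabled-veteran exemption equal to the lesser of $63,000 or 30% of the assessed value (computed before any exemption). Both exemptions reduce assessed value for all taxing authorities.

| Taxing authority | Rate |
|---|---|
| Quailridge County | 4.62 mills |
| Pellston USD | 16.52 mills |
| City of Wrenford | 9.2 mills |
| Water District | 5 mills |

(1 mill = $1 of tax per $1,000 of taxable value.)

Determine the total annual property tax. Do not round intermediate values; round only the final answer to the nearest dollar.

$7,754

Assessed value = $329,000 × 0.98 = $322,420
Disabled-veteran exemption = min($63,000, 30% × $322,420) = min($63,000, $96,726) = $63,000 (dollar cap binds)
Taxable value = $322,420 − $40,000 − $63,000 = $219,420
Quailridge County: $219,420 × 0.00462 = $1,013.7204
Pellston USD: $219,420 × 0.01652 = $3,624.8184
City of Wrenford: $219,420 × 0.0092 = $2,018.664
Water District: $219,420 × 0.005 = $1,097.1
Total = $7,754.3028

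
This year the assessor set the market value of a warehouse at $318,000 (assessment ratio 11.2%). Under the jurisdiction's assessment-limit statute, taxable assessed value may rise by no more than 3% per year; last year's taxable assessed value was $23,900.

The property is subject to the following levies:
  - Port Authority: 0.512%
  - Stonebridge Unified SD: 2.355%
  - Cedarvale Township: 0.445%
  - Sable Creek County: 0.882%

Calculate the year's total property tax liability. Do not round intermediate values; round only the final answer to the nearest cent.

$1,032.44

Uncapped assessed value = $318,000 × 0.112 = $35,616
Cap limit = $23,900 × 1.03 = $24,617
Taxable assessed value = min($35,616, $24,617) = $24,617 (cap binds)
Port Authority: $24,617 × 0.00512 = $126.03904
Stonebridge Unified SD: $24,617 × 0.02355 = $579.73035
Cedarvale Township: $24,617 × 0.00445 = $109.54565
Sable Creek County: $24,617 × 0.00882 = $217.12194
Total = $1,032.43698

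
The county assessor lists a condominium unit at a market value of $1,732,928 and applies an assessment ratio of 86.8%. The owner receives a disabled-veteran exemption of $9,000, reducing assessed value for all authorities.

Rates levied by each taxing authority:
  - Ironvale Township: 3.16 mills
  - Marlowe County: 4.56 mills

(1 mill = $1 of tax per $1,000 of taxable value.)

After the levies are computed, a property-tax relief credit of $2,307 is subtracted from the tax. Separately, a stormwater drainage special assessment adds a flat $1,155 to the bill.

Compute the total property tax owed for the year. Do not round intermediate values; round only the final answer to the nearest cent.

Assessed value = $1,732,928 × 0.868 = $1,504,181.504
Taxable value = $1,504,181.504 − $9,000 = $1,495,181.504
Ironvale Township: $1,495,181.504 × 0.00316 = $4,724.77355264
Marlowe County: $1,495,181.504 × 0.00456 = $6,818.02765824
Levies subtotal = $11,542.80121088
After credit = $11,542.80121088 − $2,307 = $9,235.80121088
Total = $9,235.80121088 + $1,155 = $10,390.80121088

$10,390.80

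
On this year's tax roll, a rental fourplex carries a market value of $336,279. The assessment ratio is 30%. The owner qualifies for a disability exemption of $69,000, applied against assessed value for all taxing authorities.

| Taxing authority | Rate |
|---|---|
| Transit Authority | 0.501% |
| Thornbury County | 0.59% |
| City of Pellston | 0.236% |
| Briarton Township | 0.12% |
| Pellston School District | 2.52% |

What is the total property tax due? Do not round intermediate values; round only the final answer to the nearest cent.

Assessed value = $336,279 × 0.3 = $100,883.7
Taxable value = $100,883.7 − $69,000 = $31,883.7
Transit Authority: $31,883.7 × 0.00501 = $159.737337
Thornbury County: $31,883.7 × 0.0059 = $188.11383
City of Pellston: $31,883.7 × 0.00236 = $75.245532
Briarton Township: $31,883.7 × 0.0012 = $38.26044
Pellston School District: $31,883.7 × 0.0252 = $803.46924
Total = $159.737337 + $188.11383 + $75.245532 + $38.26044 + $803.46924 = $1,264.826379

$1,264.83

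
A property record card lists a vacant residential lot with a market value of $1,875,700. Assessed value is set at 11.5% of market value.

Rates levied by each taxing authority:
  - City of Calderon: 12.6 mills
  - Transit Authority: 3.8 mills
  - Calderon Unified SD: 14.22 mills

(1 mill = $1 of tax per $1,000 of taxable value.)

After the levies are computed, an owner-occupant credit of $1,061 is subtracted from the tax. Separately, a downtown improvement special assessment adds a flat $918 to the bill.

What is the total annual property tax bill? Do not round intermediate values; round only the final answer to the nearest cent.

$6,461.90

Assessed value = $1,875,700 × 0.115 = $215,705.5
City of Calderon: $215,705.5 × 0.0126 = $2,717.8893
Transit Authority: $215,705.5 × 0.0038 = $819.6809
Calderon Unified SD: $215,705.5 × 0.01422 = $3,067.33221
Levies subtotal = $6,604.90241
After credit = $6,604.90241 − $1,061 = $5,543.90241
Total = $5,543.90241 + $918 = $6,461.90241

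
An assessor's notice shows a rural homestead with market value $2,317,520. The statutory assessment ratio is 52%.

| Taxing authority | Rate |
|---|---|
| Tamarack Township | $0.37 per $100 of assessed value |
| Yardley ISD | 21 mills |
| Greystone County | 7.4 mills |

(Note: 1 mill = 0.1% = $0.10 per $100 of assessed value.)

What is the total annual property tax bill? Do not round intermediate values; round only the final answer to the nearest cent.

$38,684.04

Assessed value = $2,317,520 × 0.52 = $1,205,110.4
Tamarack Township: $1,205,110.4 × 0.0037 = $4,458.90848
Yardley ISD: $1,205,110.4 × 0.021 = $25,307.3184
Greystone County: $1,205,110.4 × 0.0074 = $8,917.81696
Total = $38,684.04384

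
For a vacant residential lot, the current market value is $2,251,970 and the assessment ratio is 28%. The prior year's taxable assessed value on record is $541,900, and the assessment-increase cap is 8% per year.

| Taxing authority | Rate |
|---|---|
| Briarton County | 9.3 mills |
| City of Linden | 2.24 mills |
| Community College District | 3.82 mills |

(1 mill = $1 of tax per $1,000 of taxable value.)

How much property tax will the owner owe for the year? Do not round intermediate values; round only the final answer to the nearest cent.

Uncapped assessed value = $2,251,970 × 0.28 = $630,551.6
Cap limit = $541,900 × 1.08 = $585,252
Taxable assessed value = min($630,551.6, $585,252) = $585,252 (cap binds)
Briarton County: $585,252 × 0.0093 = $5,442.8436
City of Linden: $585,252 × 0.00224 = $1,310.96448
Community College District: $585,252 × 0.00382 = $2,235.66264
Total = $8,989.47072

$8,989.47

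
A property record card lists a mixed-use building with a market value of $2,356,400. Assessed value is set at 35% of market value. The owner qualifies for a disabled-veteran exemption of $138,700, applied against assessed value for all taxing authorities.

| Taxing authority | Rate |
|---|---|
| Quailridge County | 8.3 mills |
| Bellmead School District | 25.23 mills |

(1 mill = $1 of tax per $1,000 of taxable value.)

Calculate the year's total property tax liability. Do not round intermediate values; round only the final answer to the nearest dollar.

Assessed value = $2,356,400 × 0.35 = $824,740
Taxable value = $824,740 − $138,700 = $686,040
Quailridge County: $686,040 × 0.0083 = $5,694.132
Bellmead School District: $686,040 × 0.02523 = $17,308.7892
Total = $5,694.132 + $17,308.7892 = $23,002.9212

$23,003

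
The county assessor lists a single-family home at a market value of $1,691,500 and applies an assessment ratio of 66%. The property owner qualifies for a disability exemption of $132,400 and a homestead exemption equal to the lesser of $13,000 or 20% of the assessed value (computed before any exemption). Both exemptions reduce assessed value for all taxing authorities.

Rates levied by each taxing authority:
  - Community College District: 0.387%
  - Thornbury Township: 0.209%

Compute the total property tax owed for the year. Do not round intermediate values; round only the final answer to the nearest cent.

Assessed value = $1,691,500 × 0.66 = $1,116,390
Homestead exemption = min($13,000, 20% × $1,116,390) = min($13,000, $223,278) = $13,000 (dollar cap binds)
Taxable value = $1,116,390 − $132,400 − $13,000 = $970,990
Community College District: $970,990 × 0.00387 = $3,757.7313
Thornbury Township: $970,990 × 0.00209 = $2,029.3691
Total = $5,787.1004

$5,787.10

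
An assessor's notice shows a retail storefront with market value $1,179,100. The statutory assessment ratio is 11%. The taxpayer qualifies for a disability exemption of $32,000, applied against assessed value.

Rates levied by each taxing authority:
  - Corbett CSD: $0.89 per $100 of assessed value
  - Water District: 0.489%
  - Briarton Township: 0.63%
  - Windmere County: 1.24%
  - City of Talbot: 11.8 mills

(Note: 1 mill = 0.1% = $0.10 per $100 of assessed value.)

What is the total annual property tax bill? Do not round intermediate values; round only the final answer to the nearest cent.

$4,327.18

Assessed value = $1,179,100 × 0.11 = $129,701
Taxable value = $129,701 − $32,000 = $97,701
Corbett CSD: $97,701 × 0.0089 = $869.5389
Water District: $97,701 × 0.00489 = $477.75789
Briarton Township: $97,701 × 0.0063 = $615.5163
Windmere County: $97,701 × 0.0124 = $1,211.4924
City of Talbot: $97,701 × 0.0118 = $1,152.8718
Total = $4,327.17729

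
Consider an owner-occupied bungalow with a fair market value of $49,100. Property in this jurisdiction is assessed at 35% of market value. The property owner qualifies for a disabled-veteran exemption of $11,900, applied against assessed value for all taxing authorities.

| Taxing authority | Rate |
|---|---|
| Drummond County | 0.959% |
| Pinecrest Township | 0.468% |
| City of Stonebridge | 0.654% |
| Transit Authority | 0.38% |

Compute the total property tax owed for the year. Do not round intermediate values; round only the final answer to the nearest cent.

$130.06

Assessed value = $49,100 × 0.35 = $17,185
Taxable value = $17,185 − $11,900 = $5,285
Drummond County: $5,285 × 0.00959 = $50.68315
Pinecrest Township: $5,285 × 0.00468 = $24.7338
City of Stonebridge: $5,285 × 0.00654 = $34.5639
Transit Authority: $5,285 × 0.0038 = $20.083
Total = $50.68315 + $24.7338 + $34.5639 + $20.083 = $130.06385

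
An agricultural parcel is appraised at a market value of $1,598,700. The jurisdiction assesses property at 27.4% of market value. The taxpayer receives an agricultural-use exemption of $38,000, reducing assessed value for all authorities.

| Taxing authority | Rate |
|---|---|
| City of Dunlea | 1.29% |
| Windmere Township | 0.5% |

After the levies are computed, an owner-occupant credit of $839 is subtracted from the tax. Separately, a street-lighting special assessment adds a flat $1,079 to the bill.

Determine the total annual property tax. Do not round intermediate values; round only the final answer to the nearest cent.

Assessed value = $1,598,700 × 0.274 = $438,043.8
Taxable value = $438,043.8 − $38,000 = $400,043.8
City of Dunlea: $400,043.8 × 0.0129 = $5,160.56502
Windmere Township: $400,043.8 × 0.005 = $2,000.219
Levies subtotal = $7,160.78402
After credit = $7,160.78402 − $839 = $6,321.78402
Total = $6,321.78402 + $1,079 = $7,400.78402

$7,400.78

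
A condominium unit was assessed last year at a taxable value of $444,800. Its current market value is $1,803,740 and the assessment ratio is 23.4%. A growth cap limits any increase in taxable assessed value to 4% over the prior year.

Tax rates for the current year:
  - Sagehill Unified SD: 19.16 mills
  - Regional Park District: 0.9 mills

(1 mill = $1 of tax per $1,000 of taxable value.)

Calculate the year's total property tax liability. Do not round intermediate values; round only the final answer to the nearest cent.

$8,466.83

Uncapped assessed value = $1,803,740 × 0.234 = $422,075.16
Cap limit = $444,800 × 1.04 = $462,592
Taxable assessed value = min($422,075.16, $462,592) = $422,075.16 (cap does not bind)
Sagehill Unified SD: $422,075.16 × 0.01916 = $8,086.9600656
Regional Park District: $422,075.16 × 0.0009 = $379.867644
Total = $8,466.8277096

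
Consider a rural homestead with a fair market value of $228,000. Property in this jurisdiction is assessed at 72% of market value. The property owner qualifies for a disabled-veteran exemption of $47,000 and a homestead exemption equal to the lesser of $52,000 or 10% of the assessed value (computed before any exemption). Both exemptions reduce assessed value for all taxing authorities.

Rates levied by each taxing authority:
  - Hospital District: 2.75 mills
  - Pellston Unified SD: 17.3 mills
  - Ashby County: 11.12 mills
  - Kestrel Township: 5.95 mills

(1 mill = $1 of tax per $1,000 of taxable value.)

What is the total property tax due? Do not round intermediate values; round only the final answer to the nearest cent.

$3,739.62

Assessed value = $228,000 × 0.72 = $164,160
Homestead exemption = min($52,000, 10% × $164,160) = min($52,000, $16,416) = $16,416 (percentage binds)
Taxable value = $164,160 − $47,000 − $16,416 = $100,744
Hospital District: $100,744 × 0.00275 = $277.046
Pellston Unified SD: $100,744 × 0.0173 = $1,742.8712
Ashby County: $100,744 × 0.01112 = $1,120.27328
Kestrel Township: $100,744 × 0.00595 = $599.4268
Total = $3,739.61728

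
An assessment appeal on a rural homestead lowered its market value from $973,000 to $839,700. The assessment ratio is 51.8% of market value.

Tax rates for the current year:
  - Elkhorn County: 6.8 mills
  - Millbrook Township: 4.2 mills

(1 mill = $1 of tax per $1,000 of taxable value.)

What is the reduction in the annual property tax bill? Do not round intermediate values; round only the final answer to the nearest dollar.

$760

Old assessed value = $973,000 × 0.518 = $504,014
New assessed value = $839,700 × 0.518 = $434,964.6
Combined rate = 0.0068 + 0.0042 = 0.011
Old tax = $504,014 × 0.011 = $5,544.154
New tax = $434,964.6 × 0.011 = $4,784.6106
Reduction = $5,544.154 − $4,784.6106 = $759.5434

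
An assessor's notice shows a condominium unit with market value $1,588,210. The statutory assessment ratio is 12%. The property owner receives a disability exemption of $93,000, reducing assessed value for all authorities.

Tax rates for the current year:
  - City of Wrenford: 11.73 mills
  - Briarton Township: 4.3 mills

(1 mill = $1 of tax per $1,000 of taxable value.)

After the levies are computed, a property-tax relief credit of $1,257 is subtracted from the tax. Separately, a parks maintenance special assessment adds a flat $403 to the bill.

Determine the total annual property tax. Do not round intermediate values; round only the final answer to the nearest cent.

Assessed value = $1,588,210 × 0.12 = $190,585.2
Taxable value = $190,585.2 − $93,000 = $97,585.2
City of Wrenford: $97,585.2 × 0.01173 = $1,144.674396
Briarton Township: $97,585.2 × 0.0043 = $419.61636
Levies subtotal = $1,564.290756
After credit = $1,564.290756 − $1,257 = $307.290756
Total = $307.290756 + $403 = $710.290756

$710.29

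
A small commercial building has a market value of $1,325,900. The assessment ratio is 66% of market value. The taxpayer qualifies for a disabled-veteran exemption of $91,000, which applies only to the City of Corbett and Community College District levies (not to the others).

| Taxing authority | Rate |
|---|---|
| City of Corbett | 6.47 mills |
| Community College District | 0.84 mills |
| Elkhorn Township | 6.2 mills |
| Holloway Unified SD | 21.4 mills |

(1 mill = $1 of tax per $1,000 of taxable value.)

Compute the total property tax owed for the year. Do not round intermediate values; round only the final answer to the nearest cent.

$29,884.32

Assessed value = $1,325,900 × 0.66 = $875,094
City of Corbett: ($875,094 − $91,000) × 0.00647 = $784,094 × 0.00647 = $5,073.08818
Community College District: ($875,094 − $91,000) × 0.00084 = $784,094 × 0.00084 = $658.63896
Elkhorn Township: $875,094 × 0.0062 = $5,425.5828
Holloway Unified SD: $875,094 × 0.0214 = $18,727.0116
Total = $29,884.32154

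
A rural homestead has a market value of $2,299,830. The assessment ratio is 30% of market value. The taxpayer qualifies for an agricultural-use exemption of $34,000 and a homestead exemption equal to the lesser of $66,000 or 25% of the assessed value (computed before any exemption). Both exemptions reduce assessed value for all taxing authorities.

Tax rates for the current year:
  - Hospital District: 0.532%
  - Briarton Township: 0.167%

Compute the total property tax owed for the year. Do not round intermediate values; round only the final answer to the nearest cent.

Assessed value = $2,299,830 × 0.3 = $689,949
Homestead exemption = min($66,000, 25% × $689,949) = min($66,000, $172,487.25) = $66,000 (dollar cap binds)
Taxable value = $689,949 − $34,000 − $66,000 = $589,949
Hospital District: $589,949 × 0.00532 = $3,138.52868
Briarton Township: $589,949 × 0.00167 = $985.21483
Total = $4,123.74351

$4,123.74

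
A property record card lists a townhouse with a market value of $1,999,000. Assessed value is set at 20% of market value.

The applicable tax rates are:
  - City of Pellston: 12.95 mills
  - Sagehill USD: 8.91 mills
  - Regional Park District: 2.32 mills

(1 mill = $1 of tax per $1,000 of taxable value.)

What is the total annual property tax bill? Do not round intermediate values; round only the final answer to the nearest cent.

Assessed value = $1,999,000 × 0.2 = $399,800
City of Pellston: $399,800 × 0.01295 = $5,177.41
Sagehill USD: $399,800 × 0.00891 = $3,562.218
Regional Park District: $399,800 × 0.00232 = $927.536
Total = $5,177.41 + $3,562.218 + $927.536 = $9,667.164

$9,667.16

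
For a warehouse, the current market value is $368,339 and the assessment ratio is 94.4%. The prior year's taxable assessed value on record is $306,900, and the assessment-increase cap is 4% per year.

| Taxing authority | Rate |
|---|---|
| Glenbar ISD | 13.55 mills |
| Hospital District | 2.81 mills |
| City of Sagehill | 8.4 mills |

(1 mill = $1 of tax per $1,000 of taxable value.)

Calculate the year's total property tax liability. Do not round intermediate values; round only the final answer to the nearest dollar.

$7,903

Uncapped assessed value = $368,339 × 0.944 = $347,712.016
Cap limit = $306,900 × 1.04 = $319,176
Taxable assessed value = min($347,712.016, $319,176) = $319,176 (cap binds)
Glenbar ISD: $319,176 × 0.01355 = $4,324.8348
Hospital District: $319,176 × 0.00281 = $896.88456
City of Sagehill: $319,176 × 0.0084 = $2,681.0784
Total = $7,902.79776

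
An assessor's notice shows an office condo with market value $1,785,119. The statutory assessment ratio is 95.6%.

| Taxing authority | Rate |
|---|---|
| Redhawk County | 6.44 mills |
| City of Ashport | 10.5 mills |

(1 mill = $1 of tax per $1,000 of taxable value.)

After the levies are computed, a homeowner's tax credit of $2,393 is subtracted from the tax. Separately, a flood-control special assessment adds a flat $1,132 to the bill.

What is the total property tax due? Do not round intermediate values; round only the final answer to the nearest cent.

$27,648.36

Assessed value = $1,785,119 × 0.956 = $1,706,573.764
Redhawk County: $1,706,573.764 × 0.00644 = $10,990.33504016
City of Ashport: $1,706,573.764 × 0.0105 = $17,919.024522
Levies subtotal = $28,909.35956216
After credit = $28,909.35956216 − $2,393 = $26,516.35956216
Total = $26,516.35956216 + $1,132 = $27,648.35956216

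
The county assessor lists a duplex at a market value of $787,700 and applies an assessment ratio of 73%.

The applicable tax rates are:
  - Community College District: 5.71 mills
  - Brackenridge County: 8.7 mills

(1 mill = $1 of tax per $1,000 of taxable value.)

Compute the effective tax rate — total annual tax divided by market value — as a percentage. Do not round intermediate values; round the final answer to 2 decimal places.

Assessed value = $787,700 × 0.73 = $575,021
Community College District: $575,021 × 0.00571 = $3,283.36991
Brackenridge County: $575,021 × 0.0087 = $5,002.6827
Total tax = $8,286.05261
Effective rate = $8,286.05261 ÷ $787,700 = 1.05% of market value

1.05%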